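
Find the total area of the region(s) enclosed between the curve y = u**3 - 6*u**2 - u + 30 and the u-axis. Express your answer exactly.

The curve meets the u-axis where u**3 - 6*u**2 - u + 30 = 0, i.e. (u - 5)*(u - 3)*(u + 2) = 0, at u = -2, 3, 5.
On [-2, 3] the curve lies above the axis; ∫[-2,3] (u**3 - 6*u**2 - u + 30) du = 375/4, giving area 375/4.
On [3, 5] the curve lies below the axis; ∫[3,5] (u**3 - 6*u**2 - u + 30) du = -8, giving area 8.
Total area = 375/4 + 8 = 407/4.

407/4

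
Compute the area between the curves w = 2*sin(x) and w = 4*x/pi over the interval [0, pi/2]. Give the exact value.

2 - pi/2

On [0, pi/2], (2*sin(x)) - (4*x/pi) = -4*x/pi + 2*sin(x) is ≥ 0 throughout, so the area is a single integral of |-4*x/pi + 2*sin(x)|.
∫[0,pi/2] (-4*x/pi + 2*sin(x)) dx = 2 - pi/2.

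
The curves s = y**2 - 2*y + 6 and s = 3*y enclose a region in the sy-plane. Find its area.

1/6

Both boundary curves give s as a function of y, so integrate with respect to y. Setting them equal: y**2 - 5*y + 6 = 0, i.e. (y - 3)*(y - 2) = 0, so they meet at y = 2, 3.
For y in [2, 3], s = y**2 - 2*y + 6 is on the left; area = ∫[2,3] (-(y**2 - 5*y + 6)) dy = 1/6.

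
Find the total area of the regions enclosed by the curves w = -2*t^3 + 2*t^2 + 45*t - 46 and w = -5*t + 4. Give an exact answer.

2024/3

Set the curves equal: -2*t^3 + 2*t^2 + 45*t - 46 = -5*t + 4, so -2*t^3 + 2*t^2 + 50*t - 50 = 0, which factors as -2*(t - 5)*(t - 1)*(t + 5) = 0. The curves meet at t = -5, 1, 5.
On [-5, 1], w = -5*t + 4 is on top; that piece has area ∫[-5,1] (-(-2*t^3 + 2*t^2 + 50*t - 50)) dt = 504.
On [1, 5], w = -2*t^3 + 2*t^2 + 45*t - 46 is on top; that piece has area ∫[1,5] (-2*t^3 + 2*t^2 + 50*t - 50) dt = 512/3.
Total enclosed area = 504 + 512/3 = 2024/3.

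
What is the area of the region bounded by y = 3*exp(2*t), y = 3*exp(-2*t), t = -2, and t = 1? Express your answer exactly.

-6 + 3*exp(-4)/2 + 3*exp(-2)/2 + 3*exp(2)/2 + 3*exp(4)/2

The difference (3*exp(2*t)) - (3*exp(-2*t)) = 3*exp(2*t) - 3*exp(-2*t) changes sign at t = 0 inside [-2, 1], so split the integral there.
∫[-2,0] (3*exp(2*t) - 3*exp(-2*t)) dt = -3*exp(4)/2 - 3*exp(-4)/2 + 3; the area of that piece is -3 + 3*exp(-4)/2 + 3*exp(4)/2.
∫[0,1] (3*exp(2*t) - 3*exp(-2*t)) dt = -3 + 3*exp(-2)/2 + 3*exp(2)/2.
Total area = (-3 + 3*exp(-4)/2 + 3*exp(4)/2) + (-3 + 3*exp(-2)/2 + 3*exp(2)/2) = -6 + 3*exp(-4)/2 + 3*exp(-2)/2 + 3*exp(2)/2 + 3*exp(4)/2.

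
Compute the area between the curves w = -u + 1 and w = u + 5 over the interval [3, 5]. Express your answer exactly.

24

On [3, 5], (-u + 1) - (u + 5) = -2*u - 4 is ≤ 0 throughout, so the area is a single integral of |-2*u - 4|.
∫[3,5] (-2*u - 4) du = -24; the area of that piece is 24.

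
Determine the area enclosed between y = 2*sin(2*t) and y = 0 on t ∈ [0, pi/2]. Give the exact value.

2

On [0, pi/2], (2*sin(2*t)) - (0) = 2*sin(2*t) is ≥ 0 throughout, so the area is a single integral of |2*sin(2*t)|.
∫[0,pi/2] (2*sin(2*t)) dt = 2.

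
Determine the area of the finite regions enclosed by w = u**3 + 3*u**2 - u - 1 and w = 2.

Set the curves equal: u**3 + 3*u**2 - u - 1 = 2, so u**3 + 3*u**2 - u - 3 = 0, which factors as (u - 1)*(u + 1)*(u + 3) = 0. The curves meet at u = -3, -1, 1.
On [-3, -1], w = u**3 + 3*u**2 - u - 1 is on top; that piece has area ∫[-3,-1] (u**3 + 3*u**2 - u - 3) du = 4.
On [-1, 1], w = 2 is on top; that piece has area ∫[-1,1] (-(u**3 + 3*u**2 - u - 3)) du = 4.
Total enclosed area = 4 + 4 = 8.

8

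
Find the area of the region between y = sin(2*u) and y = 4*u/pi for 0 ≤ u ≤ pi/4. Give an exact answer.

1/2 - pi/8

On [0, pi/4], (sin(2*u)) - (4*u/pi) = -4*u/pi + sin(2*u) is ≥ 0 throughout, so the area is a single integral of |-4*u/pi + sin(2*u)|.
∫[0,pi/4] (-4*u/pi + sin(2*u)) du = 1/2 - pi/8.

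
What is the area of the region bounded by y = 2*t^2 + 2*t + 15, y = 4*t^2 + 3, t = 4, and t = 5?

59/3

On [4, 5], (2*t^2 + 2*t + 15) - (4*t^2 + 3) = -2*t^2 + 2*t + 12 is ≤ 0 throughout, so the area is a single integral of |-2*t^2 + 2*t + 12|.
∫[4,5] (-2*t^2 + 2*t + 12) dt = -59/3; the area of that piece is 59/3.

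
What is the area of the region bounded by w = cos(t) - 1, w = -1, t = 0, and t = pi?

2

The difference (cos(t) - 1) - (-1) = cos(t) changes sign at t = pi/2 inside [0, pi], so split the integral there.
∫[0,pi/2] (cos(t)) dt = 1.
∫[pi/2,pi] (cos(t)) dt = -1; the area of that piece is 1.
Total area = 1 + 1 = 2.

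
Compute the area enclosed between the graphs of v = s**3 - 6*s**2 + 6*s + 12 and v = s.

131/4

Set the curves equal: s**3 - 6*s**2 + 6*s + 12 = s, so s**3 - 6*s**2 + 5*s + 12 = 0, which factors as (s - 4)*(s - 3)*(s + 1) = 0. The curves meet at s = -1, 3, 4.
On [-1, 3], v = s**3 - 6*s**2 + 6*s + 12 is on top; that piece has area ∫[-1,3] (s**3 - 6*s**2 + 5*s + 12) ds = 32.
On [3, 4], v = s is on top; that piece has area ∫[3,4] (-(s**3 - 6*s**2 + 5*s + 12)) ds = 3/4.
Total enclosed area = 32 + 3/4 = 131/4.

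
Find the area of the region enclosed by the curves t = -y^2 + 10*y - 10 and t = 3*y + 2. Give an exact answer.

1/6

Both boundary curves give t as a function of y, so integrate with respect to y. Setting them equal: -y^2 + 7*y - 12 = 0, i.e. -(y - 4)*(y - 3) = 0, so they meet at y = 3, 4.
For y in [3, 4], t = -y^2 + 10*y - 10 is on the right; area = ∫[3,4] (-y^2 + 7*y - 12) dy = 1/6.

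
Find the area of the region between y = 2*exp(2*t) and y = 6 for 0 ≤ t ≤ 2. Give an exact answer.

-17 + 6*log(3) + exp(4)

The difference (2*exp(2*t)) - (6) = 2*exp(2*t) - 6 changes sign at t = log(3)/2 inside [0, 2], so split the integral there.
∫[0,log(3)/2] (2*exp(2*t) - 6) dt = 2 - log(27); the area of that piece is -2 + log(27).
∫[log(3)/2,2] (2*exp(2*t) - 6) dt = -15 + 3*log(3) + exp(4).
Total area = (-2 + log(27)) + (-15 + 3*log(3) + exp(4)) = -17 + 6*log(3) + exp(4).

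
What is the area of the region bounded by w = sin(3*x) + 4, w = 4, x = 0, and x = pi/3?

On [0, pi/3], (sin(3*x) + 4) - (4) = sin(3*x) is ≥ 0 throughout, so the area is a single integral of |sin(3*x)|.
∫[0,pi/3] (sin(3*x)) dx = 2/3.

2/3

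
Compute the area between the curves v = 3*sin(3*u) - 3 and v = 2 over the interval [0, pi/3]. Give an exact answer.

On [0, pi/3], (3*sin(3*u) - 3) - (2) = 3*sin(3*u) - 5 is ≤ 0 throughout, so the area is a single integral of |3*sin(3*u) - 5|.
∫[0,pi/3] (3*sin(3*u) - 5) du = 2 - 5*pi/3; the area of that piece is -2 + 5*pi/3.

-2 + 5*pi/3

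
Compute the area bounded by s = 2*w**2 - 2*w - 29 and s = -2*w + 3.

Both boundary curves give s as a function of w, so integrate with respect to w. Setting them equal: 2*w**2 - 32 = 0, i.e. 2*(w - 4)*(w + 4) = 0, so they meet at w = -4, 4.
For w in [-4, 4], s = 2*w**2 - 2*w - 29 is on the left; area = ∫[-4,4] (-(2*w**2 - 32)) dw = 512/3.

512/3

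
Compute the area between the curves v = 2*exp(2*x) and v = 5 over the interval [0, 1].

-9 - 11*log(2)/2 + log(10)/2 + 9*log(5)/2 + exp(2)

The difference (2*exp(2*x)) - (5) = 2*exp(2*x) - 5 changes sign at x = -log(2)/2 + log(5)/2 inside [0, 1], so split the integral there.
∫[0,-log(2)/2 + log(5)/2] (2*exp(2*x) - 5) dx = log(4*sqrt(10)/125) + 3/2; the area of that piece is -3/2 + log(25*sqrt(10)/8).
∫[-log(2)/2 + log(5)/2,1] (2*exp(2*x) - 5) dx = -15/2 - 5*log(2)/2 + 5*log(5)/2 + exp(2).
Total area = (-3/2 + log(25*sqrt(10)/8)) + (-15/2 - 5*log(2)/2 + 5*log(5)/2 + exp(2)) = -9 - 11*log(2)/2 + log(10)/2 + 9*log(5)/2 + exp(2).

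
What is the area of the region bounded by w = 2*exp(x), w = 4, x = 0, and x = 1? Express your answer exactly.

The difference (2*exp(x)) - (4) = 2*exp(x) - 4 changes sign at x = log(2) inside [0, 1], so split the integral there.
∫[0,log(2)] (2*exp(x) - 4) dx = 2 - log(16); the area of that piece is -2 + log(16).
∫[log(2),1] (2*exp(x) - 4) dx = -8 + 4*log(2) + 2*exp(1).
Total area = (-2 + log(16)) + (-8 + 4*log(2) + 2*exp(1)) = -10 + 2*exp(1) + 8*log(2).

-10 + 2*exp(1) + 8*log(2)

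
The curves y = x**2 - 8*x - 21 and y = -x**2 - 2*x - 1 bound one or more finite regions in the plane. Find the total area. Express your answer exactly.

Set the curves equal: x**2 - 8*x - 21 = -x**2 - 2*x - 1, so 2*x**2 - 6*x - 20 = 0, which factors as 2*(x - 5)*(x + 2) = 0. The curves meet at x = -2, 5.
On [-2, 5], y = -x**2 - 2*x - 1 is on top; that piece has area ∫[-2,5] (-(2*x**2 - 6*x - 20)) dx = 343/3.

343/3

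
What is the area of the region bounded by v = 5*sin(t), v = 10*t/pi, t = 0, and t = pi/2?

5 - 5*pi/4

On [0, pi/2], (5*sin(t)) - (10*t/pi) = -10*t/pi + 5*sin(t) is ≥ 0 throughout, so the area is a single integral of |-10*t/pi + 5*sin(t)|.
∫[0,pi/2] (-10*t/pi + 5*sin(t)) dt = 5 - 5*pi/4.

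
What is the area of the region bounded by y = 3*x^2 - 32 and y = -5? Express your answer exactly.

108

Set the curves equal: 3*x^2 - 32 = -5, so 3*x^2 - 27 = 0, which factors as 3*(x - 3)*(x + 3) = 0. The curves meet at x = -3, 3.
On [-3, 3], y = -5 is on top; that piece has area ∫[-3,3] (-(3*x^2 - 27)) dx = 108.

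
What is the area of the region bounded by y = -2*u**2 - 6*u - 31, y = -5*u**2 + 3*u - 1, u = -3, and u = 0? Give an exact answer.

91/2

The difference (-2*u**2 - 6*u - 31) - (-5*u**2 + 3*u - 1) = 3*u**2 - 9*u - 30 changes sign at u = -2 inside [-3, 0], so split the integral there.
∫[-3,-2] (3*u**2 - 9*u - 30) du = 23/2.
∫[-2,0] (3*u**2 - 9*u - 30) du = -34; the area of that piece is 34.
Total area = 23/2 + 34 = 91/2.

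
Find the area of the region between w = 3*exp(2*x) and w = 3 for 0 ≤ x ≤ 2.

On [0, 2], (3*exp(2*x)) - (3) = 3*exp(2*x) - 3 is ≥ 0 throughout, so the area is a single integral of |3*exp(2*x) - 3|.
∫[0,2] (3*exp(2*x) - 3) dx = -15/2 + 3*exp(4)/2.

-15/2 + 3*exp(4)/2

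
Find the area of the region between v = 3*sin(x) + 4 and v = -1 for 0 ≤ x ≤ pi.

6 + 5*pi

On [0, pi], (3*sin(x) + 4) - (-1) = 3*sin(x) + 5 is ≥ 0 throughout, so the area is a single integral of |3*sin(x) + 5|.
∫[0,pi] (3*sin(x) + 5) dx = 6 + 5*pi.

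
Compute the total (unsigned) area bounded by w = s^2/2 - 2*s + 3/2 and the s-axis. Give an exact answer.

2/3

The curve meets the s-axis where s^2/2 - 2*s + 3/2 = 0, i.e. (s - 3)*(s - 1)/2 = 0, at s = 1, 3.
On [1, 3] the curve lies below the axis; ∫[1,3] (s^2/2 - 2*s + 3/2) ds = -2/3, giving area 2/3.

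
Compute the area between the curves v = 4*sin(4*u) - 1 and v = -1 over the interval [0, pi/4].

On [0, pi/4], (4*sin(4*u) - 1) - (-1) = 4*sin(4*u) is ≥ 0 throughout, so the area is a single integral of |4*sin(4*u)|.
∫[0,pi/4] (4*sin(4*u)) du = 2.

2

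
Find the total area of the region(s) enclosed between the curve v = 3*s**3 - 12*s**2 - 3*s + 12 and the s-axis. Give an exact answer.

The curve meets the s-axis where 3*s**3 - 12*s**2 - 3*s + 12 = 0, i.e. 3*(s - 4)*(s - 1)*(s + 1) = 0, at s = -1, 1, 4.
On [-1, 1] the curve lies above the axis; ∫[-1,1] (3*s**3 - 12*s**2 - 3*s + 12) ds = 16, giving area 16.
On [1, 4] the curve lies below the axis; ∫[1,4] (3*s**3 - 12*s**2 - 3*s + 12) ds = -189/4, giving area 189/4.
Total area = 16 + 189/4 = 253/4.

253/4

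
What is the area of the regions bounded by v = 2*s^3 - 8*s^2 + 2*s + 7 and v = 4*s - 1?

Set the curves equal: 2*s^3 - 8*s^2 + 2*s + 7 = 4*s - 1, so 2*s^3 - 8*s^2 - 2*s + 8 = 0, which factors as 2*(s - 4)*(s - 1)*(s + 1) = 0. The curves meet at s = -1, 1, 4.
On [-1, 1], v = 2*s^3 - 8*s^2 + 2*s + 7 is on top; that piece has area ∫[-1,1] (2*s^3 - 8*s^2 - 2*s + 8) ds = 32/3.
On [1, 4], v = 4*s - 1 is on top; that piece has area ∫[1,4] (-(2*s^3 - 8*s^2 - 2*s + 8)) ds = 63/2.
Total enclosed area = 32/3 + 63/2 = 253/6.

253/6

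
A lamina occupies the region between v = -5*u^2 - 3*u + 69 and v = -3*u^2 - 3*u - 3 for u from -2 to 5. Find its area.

On [-2, 5], (-5*u^2 - 3*u + 69) - (-3*u^2 - 3*u - 3) = -2*u^2 + 72 is ≥ 0 throughout, so the area is a single integral of |-2*u^2 + 72|.
∫[-2,5] (-2*u^2 + 72) du = 1246/3.

1246/3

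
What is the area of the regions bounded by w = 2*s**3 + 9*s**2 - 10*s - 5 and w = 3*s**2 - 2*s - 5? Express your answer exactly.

Set the curves equal: 2*s**3 + 9*s**2 - 10*s - 5 = 3*s**2 - 2*s - 5, so 2*s**3 + 6*s**2 - 8*s = 0, which factors as 2*s*(s - 1)*(s + 4) = 0. The curves meet at s = -4, 0, 1.
On [-4, 0], w = 2*s**3 + 9*s**2 - 10*s - 5 is on top; that piece has area ∫[-4,0] (2*s**3 + 6*s**2 - 8*s) ds = 64.
On [0, 1], w = 3*s**2 - 2*s - 5 is on top; that piece has area ∫[0,1] (-(2*s**3 + 6*s**2 - 8*s)) ds = 3/2.
Total enclosed area = 64 + 3/2 = 131/2.

131/2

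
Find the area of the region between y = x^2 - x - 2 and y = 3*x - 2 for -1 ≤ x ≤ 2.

The difference (x^2 - x - 2) - (3*x - 2) = x^2 - 4*x changes sign at x = 0 inside [-1, 2], so split the integral there.
∫[-1,0] (x^2 - 4*x) dx = 7/3.
∫[0,2] (x^2 - 4*x) dx = -16/3; the area of that piece is 16/3.
Total area = 7/3 + 16/3 = 23/3.

23/3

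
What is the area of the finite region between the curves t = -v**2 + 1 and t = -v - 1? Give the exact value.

9/2

Both boundary curves give t as a function of v, so integrate with respect to v. Setting them equal: -v**2 + v + 2 = 0, i.e. -(v - 2)*(v + 1) = 0, so they meet at v = -1, 2.
For v in [-1, 2], t = -v**2 + 1 is on the right; area = ∫[-1,2] (-v**2 + v + 2) dv = 9/2.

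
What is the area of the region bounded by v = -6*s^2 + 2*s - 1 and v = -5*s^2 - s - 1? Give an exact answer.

Set the curves equal: -6*s^2 + 2*s - 1 = -5*s^2 - s - 1, so -s^2 + 3*s = 0, which factors as -s*(s - 3) = 0. The curves meet at s = 0, 3.
On [0, 3], v = -6*s^2 + 2*s - 1 is on top; that piece has area ∫[0,3] (-s^2 + 3*s) ds = 9/2.

9/2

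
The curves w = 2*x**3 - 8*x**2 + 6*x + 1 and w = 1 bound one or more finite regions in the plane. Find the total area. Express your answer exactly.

Set the curves equal: 2*x**3 - 8*x**2 + 6*x + 1 = 1, so 2*x**3 - 8*x**2 + 6*x = 0, which factors as 2*x*(x - 3)*(x - 1) = 0. The curves meet at x = 0, 1, 3.
On [0, 1], w = 2*x**3 - 8*x**2 + 6*x + 1 is on top; that piece has area ∫[0,1] (2*x**3 - 8*x**2 + 6*x) dx = 5/6.
On [1, 3], w = 1 is on top; that piece has area ∫[1,3] (-(2*x**3 - 8*x**2 + 6*x)) dx = 16/3.
Total enclosed area = 5/6 + 16/3 = 37/6.

37/6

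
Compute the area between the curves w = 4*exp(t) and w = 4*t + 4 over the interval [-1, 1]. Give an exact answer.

On [-1, 1], (4*exp(t)) - (4*t + 4) = -4*t + 4*exp(t) - 4 is ≥ 0 throughout, so the area is a single integral of |-4*t + 4*exp(t) - 4|.
∫[-1,1] (-4*t + 4*exp(t) - 4) dt = -8 - 4*exp(-1) + 4*exp(1).

-8 - 4*exp(-1) + 4*exp(1)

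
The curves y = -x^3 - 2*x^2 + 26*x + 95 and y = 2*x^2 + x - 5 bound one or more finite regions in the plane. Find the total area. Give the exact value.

Set the curves equal: -x^3 - 2*x^2 + 26*x + 95 = 2*x^2 + x - 5, so -x^3 - 4*x^2 + 25*x + 100 = 0, which factors as -(x - 5)*(x + 4)*(x + 5) = 0. The curves meet at x = -5, -4, 5.
On [-5, -4], y = 2*x^2 + x - 5 is on top; that piece has area ∫[-5,-4] (-(-x^3 - 4*x^2 + 25*x + 100)) dx = 19/12.
On [-4, 5], y = -x^3 - 2*x^2 + 26*x + 95 is on top; that piece has area ∫[-4,5] (-x^3 - 4*x^2 + 25*x + 100) dx = 2673/4.
Total enclosed area = 19/12 + 2673/4 = 4019/6.

4019/6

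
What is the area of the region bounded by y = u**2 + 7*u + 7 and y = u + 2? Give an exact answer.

32/3

Set the curves equal: u**2 + 7*u + 7 = u + 2, so u**2 + 6*u + 5 = 0, which factors as (u + 1)*(u + 5) = 0. The curves meet at u = -5, -1.
On [-5, -1], y = u + 2 is on top; that piece has area ∫[-5,-1] (-(u**2 + 6*u + 5)) du = 32/3.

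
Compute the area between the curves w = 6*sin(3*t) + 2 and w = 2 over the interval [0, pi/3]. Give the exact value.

4

On [0, pi/3], (6*sin(3*t) + 2) - (2) = 6*sin(3*t) is ≥ 0 throughout, so the area is a single integral of |6*sin(3*t)|.
∫[0,pi/3] (6*sin(3*t)) dt = 4.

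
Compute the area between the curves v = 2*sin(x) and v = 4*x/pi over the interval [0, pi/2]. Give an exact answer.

On [0, pi/2], (2*sin(x)) - (4*x/pi) = -4*x/pi + 2*sin(x) is ≥ 0 throughout, so the area is a single integral of |-4*x/pi + 2*sin(x)|.
∫[0,pi/2] (-4*x/pi + 2*sin(x)) dx = 2 - pi/2.

2 - pi/2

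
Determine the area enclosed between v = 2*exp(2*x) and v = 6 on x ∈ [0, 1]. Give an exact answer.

-11 + 6*log(3) + exp(2)

The difference (2*exp(2*x)) - (6) = 2*exp(2*x) - 6 changes sign at x = log(3)/2 inside [0, 1], so split the integral there.
∫[0,log(3)/2] (2*exp(2*x) - 6) dx = 2 - log(27); the area of that piece is -2 + log(27).
∫[log(3)/2,1] (2*exp(2*x) - 6) dx = -9 + 3*log(3) + exp(2).
Total area = (-2 + log(27)) + (-9 + 3*log(3) + exp(2)) = -11 + 6*log(3) + exp(2).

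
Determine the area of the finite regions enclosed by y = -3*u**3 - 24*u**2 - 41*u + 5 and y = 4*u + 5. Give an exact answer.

253/4

Set the curves equal: -3*u**3 - 24*u**2 - 41*u + 5 = 4*u + 5, so -3*u**3 - 24*u**2 - 45*u = 0, which factors as -3*u*(u + 3)*(u + 5) = 0. The curves meet at u = -5, -3, 0.
On [-5, -3], y = 4*u + 5 is on top; that piece has area ∫[-5,-3] (-(-3*u**3 - 24*u**2 - 45*u)) du = 16.
On [-3, 0], y = -3*u**3 - 24*u**2 - 41*u + 5 is on top; that piece has area ∫[-3,0] (-3*u**3 - 24*u**2 - 45*u) du = 189/4.
Total enclosed area = 16 + 189/4 = 253/4.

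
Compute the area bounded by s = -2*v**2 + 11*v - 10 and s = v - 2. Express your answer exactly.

9

Both boundary curves give s as a function of v, so integrate with respect to v. Setting them equal: -2*v**2 + 10*v - 8 = 0, i.e. -2*(v - 4)*(v - 1) = 0, so they meet at v = 1, 4.
For v in [1, 4], s = -2*v**2 + 11*v - 10 is on the right; area = ∫[1,4] (-2*v**2 + 10*v - 8) dv = 9.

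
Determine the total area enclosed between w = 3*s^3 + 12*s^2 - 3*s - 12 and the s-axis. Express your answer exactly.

253/4

The curve meets the s-axis where 3*s^3 + 12*s^2 - 3*s - 12 = 0, i.e. 3*(s - 1)*(s + 1)*(s + 4) = 0, at s = -4, -1, 1.
On [-4, -1] the curve lies above the axis; ∫[-4,-1] (3*s^3 + 12*s^2 - 3*s - 12) ds = 189/4, giving area 189/4.
On [-1, 1] the curve lies below the axis; ∫[-1,1] (3*s^3 + 12*s^2 - 3*s - 12) ds = -16, giving area 16.
Total area = 189/4 + 16 = 253/4.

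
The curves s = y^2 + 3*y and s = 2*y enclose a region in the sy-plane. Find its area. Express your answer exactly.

Both boundary curves give s as a function of y, so integrate with respect to y. Setting them equal: y^2 + y = 0, i.e. y*(y + 1) = 0, so they meet at y = -1, 0.
For y in [-1, 0], s = y^2 + 3*y is on the left; area = ∫[-1,0] (-(y^2 + y)) dy = 1/6.

1/6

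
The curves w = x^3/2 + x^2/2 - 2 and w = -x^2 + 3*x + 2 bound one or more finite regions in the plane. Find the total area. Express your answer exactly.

81/4

Set the curves equal: x^3/2 + x^2/2 - 2 = -x^2 + 3*x + 2, so x^3/2 + 3*x^2/2 - 3*x - 4 = 0, which factors as (x - 2)*(x + 1)*(x + 4)/2 = 0. The curves meet at x = -4, -1, 2.
On [-4, -1], w = x^3/2 + x^2/2 - 2 is on top; that piece has area ∫[-4,-1] (x^3/2 + 3*x^2/2 - 3*x - 4) dx = 81/8.
On [-1, 2], w = -x^2 + 3*x + 2 is on top; that piece has area ∫[-1,2] (-(x^3/2 + 3*x^2/2 - 3*x - 4)) dx = 81/8.
Total enclosed area = 81/8 + 81/8 = 81/4.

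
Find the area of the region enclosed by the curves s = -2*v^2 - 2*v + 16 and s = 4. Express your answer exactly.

125/3

Both boundary curves give s as a function of v, so integrate with respect to v. Setting them equal: -2*v^2 - 2*v + 12 = 0, i.e. -2*(v - 2)*(v + 3) = 0, so they meet at v = -3, 2.
For v in [-3, 2], s = -2*v^2 - 2*v + 16 is on the right; area = ∫[-3,2] (-2*v^2 - 2*v + 12) dv = 125/3.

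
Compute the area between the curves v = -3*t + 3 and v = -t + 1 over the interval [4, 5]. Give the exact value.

On [4, 5], (-3*t + 3) - (-t + 1) = -2*t + 2 is ≤ 0 throughout, so the area is a single integral of |-2*t + 2|.
∫[4,5] (-2*t + 2) dt = -7; the area of that piece is 7.

7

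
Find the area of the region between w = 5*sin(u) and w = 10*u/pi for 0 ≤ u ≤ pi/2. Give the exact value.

5 - 5*pi/4

On [0, pi/2], (5*sin(u)) - (10*u/pi) = -10*u/pi + 5*sin(u) is ≥ 0 throughout, so the area is a single integral of |-10*u/pi + 5*sin(u)|.
∫[0,pi/2] (-10*u/pi + 5*sin(u)) du = 5 - 5*pi/4.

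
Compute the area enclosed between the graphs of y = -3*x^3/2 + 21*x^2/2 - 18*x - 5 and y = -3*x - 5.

253/8

Set the curves equal: -3*x^3/2 + 21*x^2/2 - 18*x - 5 = -3*x - 5, so -3*x^3/2 + 21*x^2/2 - 15*x = 0, which factors as -3*x*(x - 5)*(x - 2)/2 = 0. The curves meet at x = 0, 2, 5.
On [0, 2], y = -3*x - 5 is on top; that piece has area ∫[0,2] (-(-3*x^3/2 + 21*x^2/2 - 15*x)) dx = 8.
On [2, 5], y = -3*x^3/2 + 21*x^2/2 - 18*x - 5 is on top; that piece has area ∫[2,5] (-3*x^3/2 + 21*x^2/2 - 15*x) dx = 189/8.
Total enclosed area = 8 + 189/8 = 253/8.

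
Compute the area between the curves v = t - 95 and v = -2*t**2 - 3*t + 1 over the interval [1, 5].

On [1, 5], (t - 95) - (-2*t**2 - 3*t + 1) = 2*t**2 + 4*t - 96 is ≤ 0 throughout, so the area is a single integral of |2*t**2 + 4*t - 96|.
∫[1,5] (2*t**2 + 4*t - 96) dt = -760/3; the area of that piece is 760/3.

760/3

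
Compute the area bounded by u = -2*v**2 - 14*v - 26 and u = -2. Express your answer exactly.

1/3

Both boundary curves give u as a function of v, so integrate with respect to v. Setting them equal: -2*v**2 - 14*v - 24 = 0, i.e. -2*(v + 3)*(v + 4) = 0, so they meet at v = -4, -3.
For v in [-4, -3], u = -2*v**2 - 14*v - 26 is on the right; area = ∫[-4,-3] (-2*v**2 - 14*v - 24) dv = 1/3.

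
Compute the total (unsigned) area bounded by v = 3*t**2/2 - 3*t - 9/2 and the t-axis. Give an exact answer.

The curve meets the t-axis where 3*t**2/2 - 3*t - 9/2 = 0, i.e. 3*(t - 3)*(t + 1)/2 = 0, at t = -1, 3.
On [-1, 3] the curve lies below the axis; ∫[-1,3] (3*t**2/2 - 3*t - 9/2) dt = -16, giving area 16.

16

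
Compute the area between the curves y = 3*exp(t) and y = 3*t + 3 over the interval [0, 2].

-15 + 3*exp(2)

On [0, 2], (3*exp(t)) - (3*t + 3) = -3*t + 3*exp(t) - 3 is ≥ 0 throughout, so the area is a single integral of |-3*t + 3*exp(t) - 3|.
∫[0,2] (-3*t + 3*exp(t) - 3) dt = -15 + 3*exp(2).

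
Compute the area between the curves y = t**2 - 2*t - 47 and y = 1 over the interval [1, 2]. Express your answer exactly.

On [1, 2], (t**2 - 2*t - 47) - (1) = t**2 - 2*t - 48 is ≤ 0 throughout, so the area is a single integral of |t**2 - 2*t - 48|.
∫[1,2] (t**2 - 2*t - 48) dt = -146/3; the area of that piece is 146/3.

146/3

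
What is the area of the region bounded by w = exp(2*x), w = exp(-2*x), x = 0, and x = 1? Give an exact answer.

-1 + exp(-2)/2 + exp(2)/2

On [0, 1], (exp(2*x)) - (exp(-2*x)) = exp(2*x) - exp(-2*x) is ≥ 0 throughout, so the area is a single integral of |exp(2*x) - exp(-2*x)|.
∫[0,1] (exp(2*x) - exp(-2*x)) dx = -1 + exp(-2)/2 + exp(2)/2.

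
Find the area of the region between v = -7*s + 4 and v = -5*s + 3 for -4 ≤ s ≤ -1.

18

On [-4, -1], (-7*s + 4) - (-5*s + 3) = -2*s + 1 is ≥ 0 throughout, so the area is a single integral of |-2*s + 1|.
∫[-4,-1] (-2*s + 1) ds = 18.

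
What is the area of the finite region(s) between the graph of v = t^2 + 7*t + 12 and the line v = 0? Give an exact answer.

The curve meets the t-axis where t^2 + 7*t + 12 = 0, i.e. (t + 3)*(t + 4) = 0, at t = -4, -3.
On [-4, -3] the curve lies below the axis; ∫[-4,-3] (t^2 + 7*t + 12) dt = -1/6, giving area 1/6.

1/6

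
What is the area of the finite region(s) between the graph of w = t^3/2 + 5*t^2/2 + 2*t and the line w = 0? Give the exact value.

The curve meets the t-axis where t^3/2 + 5*t^2/2 + 2*t = 0, i.e. t*(t + 1)*(t + 4)/2 = 0, at t = -4, -1, 0.
On [-4, -1] the curve lies above the axis; ∫[-4,-1] (t^3/2 + 5*t^2/2 + 2*t) dt = 45/8, giving area 45/8.
On [-1, 0] the curve lies below the axis; ∫[-1,0] (t^3/2 + 5*t^2/2 + 2*t) dt = -7/24, giving area 7/24.
Total area = 45/8 + 7/24 = 71/12.

71/12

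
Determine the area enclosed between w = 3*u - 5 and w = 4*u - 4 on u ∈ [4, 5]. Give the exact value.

On [4, 5], (3*u - 5) - (4*u - 4) = -u - 1 is ≤ 0 throughout, so the area is a single integral of |-u - 1|.
∫[4,5] (-u - 1) du = -11/2; the area of that piece is 11/2.

11/2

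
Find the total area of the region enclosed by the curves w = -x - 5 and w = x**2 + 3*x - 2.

Set the curves equal: -x - 5 = x**2 + 3*x - 2, so -x**2 - 4*x - 3 = 0, which factors as -(x + 1)*(x + 3) = 0. The curves meet at x = -3, -1.
On [-3, -1], w = -x - 5 is on top; that piece has area ∫[-3,-1] (-x**2 - 4*x - 3) dx = 4/3.

4/3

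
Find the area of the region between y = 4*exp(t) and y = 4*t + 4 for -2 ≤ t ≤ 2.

On [-2, 2], (4*exp(t)) - (4*t + 4) = -4*t + 4*exp(t) - 4 is ≥ 0 throughout, so the area is a single integral of |-4*t + 4*exp(t) - 4|.
∫[-2,2] (-4*t + 4*exp(t) - 4) dt = -16 - 4*exp(-2) + 4*exp(2).

-16 - 4*exp(-2) + 4*exp(2)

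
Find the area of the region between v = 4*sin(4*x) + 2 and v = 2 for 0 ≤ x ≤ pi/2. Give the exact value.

4

The difference (4*sin(4*x) + 2) - (2) = 4*sin(4*x) changes sign at x = pi/4 inside [0, pi/2], so split the integral there.
∫[0,pi/4] (4*sin(4*x)) dx = 2.
∫[pi/4,pi/2] (4*sin(4*x)) dx = -2; the area of that piece is 2.
Total area = 2 + 2 = 4.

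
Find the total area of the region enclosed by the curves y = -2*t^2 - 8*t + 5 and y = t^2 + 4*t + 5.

32

Set the curves equal: -2*t^2 - 8*t + 5 = t^2 + 4*t + 5, so -3*t^2 - 12*t = 0, which factors as -3*t*(t + 4) = 0. The curves meet at t = -4, 0.
On [-4, 0], y = -2*t^2 - 8*t + 5 is on top; that piece has area ∫[-4,0] (-3*t^2 - 12*t) dt = 32.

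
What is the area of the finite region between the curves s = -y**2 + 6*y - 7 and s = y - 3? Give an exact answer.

9/2

Both boundary curves give s as a function of y, so integrate with respect to y. Setting them equal: -y**2 + 5*y - 4 = 0, i.e. -(y - 4)*(y - 1) = 0, so they meet at y = 1, 4.
For y in [1, 4], s = -y**2 + 6*y - 7 is on the right; area = ∫[1,4] (-y**2 + 5*y - 4) dy = 9/2.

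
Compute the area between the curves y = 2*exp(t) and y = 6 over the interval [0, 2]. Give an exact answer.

The difference (2*exp(t)) - (6) = 2*exp(t) - 6 changes sign at t = log(3) inside [0, 2], so split the integral there.
∫[0,log(3)] (2*exp(t) - 6) dt = 4 - log(729); the area of that piece is -4 + log(729).
∫[log(3),2] (2*exp(t) - 6) dt = -18 + 6*log(3) + 2*exp(2).
Total area = (-4 + log(729)) + (-18 + 6*log(3) + 2*exp(2)) = -22 + 12*log(3) + 2*exp(2).

-22 + 12*log(3) + 2*exp(2)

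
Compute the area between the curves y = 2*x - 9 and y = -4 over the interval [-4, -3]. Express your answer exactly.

12

On [-4, -3], (2*x - 9) - (-4) = 2*x - 5 is ≤ 0 throughout, so the area is a single integral of |2*x - 5|.
∫[-4,-3] (2*x - 5) dx = -12; the area of that piece is 12.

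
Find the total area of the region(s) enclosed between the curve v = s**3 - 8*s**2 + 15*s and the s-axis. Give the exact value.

253/12

The curve meets the s-axis where s**3 - 8*s**2 + 15*s = 0, i.e. s*(s - 5)*(s - 3) = 0, at s = 0, 3, 5.
On [0, 3] the curve lies above the axis; ∫[0,3] (s**3 - 8*s**2 + 15*s) ds = 63/4, giving area 63/4.
On [3, 5] the curve lies below the axis; ∫[3,5] (s**3 - 8*s**2 + 15*s) ds = -16/3, giving area 16/3.
Total area = 63/4 + 16/3 = 253/12.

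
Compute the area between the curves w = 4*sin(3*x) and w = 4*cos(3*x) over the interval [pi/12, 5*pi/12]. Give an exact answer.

8*sqrt(2)/3

On [pi/12, 5*pi/12], (4*sin(3*x)) - (4*cos(3*x)) = 4*sin(3*x) - 4*cos(3*x) is ≥ 0 throughout, so the area is a single integral of |4*sin(3*x) - 4*cos(3*x)|.
∫[pi/12,5*pi/12] (4*sin(3*x) - 4*cos(3*x)) dx = 8*sqrt(2)/3.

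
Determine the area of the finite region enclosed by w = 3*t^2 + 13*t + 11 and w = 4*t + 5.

1/2

Set the curves equal: 3*t^2 + 13*t + 11 = 4*t + 5, so 3*t^2 + 9*t + 6 = 0, which factors as 3*(t + 1)*(t + 2) = 0. The curves meet at t = -2, -1.
On [-2, -1], w = 4*t + 5 is on top; that piece has area ∫[-2,-1] (-(3*t^2 + 9*t + 6)) dt = 1/2.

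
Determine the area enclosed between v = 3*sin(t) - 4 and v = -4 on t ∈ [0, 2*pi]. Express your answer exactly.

12

The difference (3*sin(t) - 4) - (-4) = 3*sin(t) changes sign at t = pi inside [0, 2*pi], so split the integral there.
∫[0,pi] (3*sin(t)) dt = 6.
∫[pi,2*pi] (3*sin(t)) dt = -6; the area of that piece is 6.
Total area = 6 + 6 = 12.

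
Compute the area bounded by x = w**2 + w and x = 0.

1/6

Both boundary curves give x as a function of w, so integrate with respect to w. Setting them equal: w**2 + w = 0, i.e. w*(w + 1) = 0, so they meet at w = -1, 0.
For w in [-1, 0], x = w**2 + w is on the left; area = ∫[-1,0] (-(w**2 + w)) dw = 1/6.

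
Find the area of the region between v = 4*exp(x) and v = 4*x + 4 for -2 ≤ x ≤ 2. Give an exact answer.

-16 - 4*exp(-2) + 4*exp(2)

On [-2, 2], (4*exp(x)) - (4*x + 4) = -4*x + 4*exp(x) - 4 is ≥ 0 throughout, so the area is a single integral of |-4*x + 4*exp(x) - 4|.
∫[-2,2] (-4*x + 4*exp(x) - 4) dx = -16 - 4*exp(-2) + 4*exp(2).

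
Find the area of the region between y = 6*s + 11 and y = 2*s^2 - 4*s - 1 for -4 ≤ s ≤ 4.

The difference (6*s + 11) - (2*s^2 - 4*s - 1) = -2*s^2 + 10*s + 12 changes sign at s = -1 inside [-4, 4], so split the integral there.
∫[-4,-1] (-2*s^2 + 10*s + 12) ds = -81; the area of that piece is 81.
∫[-1,4] (-2*s^2 + 10*s + 12) ds = 275/3.
Total area = 81 + 275/3 = 518/3.

518/3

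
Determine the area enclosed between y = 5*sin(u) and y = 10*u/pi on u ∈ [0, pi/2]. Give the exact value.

5 - 5*pi/4

On [0, pi/2], (5*sin(u)) - (10*u/pi) = -10*u/pi + 5*sin(u) is ≥ 0 throughout, so the area is a single integral of |-10*u/pi + 5*sin(u)|.
∫[0,pi/2] (-10*u/pi + 5*sin(u)) du = 5 - 5*pi/4.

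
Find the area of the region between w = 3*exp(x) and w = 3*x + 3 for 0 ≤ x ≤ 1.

-15/2 + 3*exp(1)

On [0, 1], (3*exp(x)) - (3*x + 3) = -3*x + 3*exp(x) - 3 is ≥ 0 throughout, so the area is a single integral of |-3*x + 3*exp(x) - 3|.
∫[0,1] (-3*x + 3*exp(x) - 3) dx = -15/2 + 3*exp(1).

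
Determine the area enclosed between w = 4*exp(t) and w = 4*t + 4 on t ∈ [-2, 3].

-30 - 4*exp(-2) + 4*exp(3)

On [-2, 3], (4*exp(t)) - (4*t + 4) = -4*t + 4*exp(t) - 4 is ≥ 0 throughout, so the area is a single integral of |-4*t + 4*exp(t) - 4|.
∫[-2,3] (-4*t + 4*exp(t) - 4) dt = -30 - 4*exp(-2) + 4*exp(3).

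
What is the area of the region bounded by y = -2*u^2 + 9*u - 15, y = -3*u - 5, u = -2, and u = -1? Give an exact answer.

98/3

On [-2, -1], (-2*u^2 + 9*u - 15) - (-3*u - 5) = -2*u^2 + 12*u - 10 is ≤ 0 throughout, so the area is a single integral of |-2*u^2 + 12*u - 10|.
∫[-2,-1] (-2*u^2 + 12*u - 10) du = -98/3; the area of that piece is 98/3.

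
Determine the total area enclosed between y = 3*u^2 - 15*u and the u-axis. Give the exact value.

125/2

The curve meets the u-axis where 3*u^2 - 15*u = 0, i.e. 3*u*(u - 5) = 0, at u = 0, 5.
On [0, 5] the curve lies below the axis; ∫[0,5] (3*u^2 - 15*u) du = -125/2, giving area 125/2.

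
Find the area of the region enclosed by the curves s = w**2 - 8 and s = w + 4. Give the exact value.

343/6

Both boundary curves give s as a function of w, so integrate with respect to w. Setting them equal: w**2 - w - 12 = 0, i.e. (w - 4)*(w + 3) = 0, so they meet at w = -3, 4.
For w in [-3, 4], s = w**2 - 8 is on the left; area = ∫[-3,4] (-(w**2 - w - 12)) dw = 343/6.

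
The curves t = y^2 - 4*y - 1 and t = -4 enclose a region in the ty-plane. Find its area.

Both boundary curves give t as a function of y, so integrate with respect to y. Setting them equal: y^2 - 4*y + 3 = 0, i.e. (y - 3)*(y - 1) = 0, so they meet at y = 1, 3.
For y in [1, 3], t = y^2 - 4*y - 1 is on the left; area = ∫[1,3] (-(y^2 - 4*y + 3)) dy = 4/3.

4/3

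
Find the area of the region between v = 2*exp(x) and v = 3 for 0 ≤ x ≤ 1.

The difference (2*exp(x)) - (3) = 2*exp(x) - 3 changes sign at x = log(3/2) inside [0, 1], so split the integral there.
∫[0,log(3/2)] (2*exp(x) - 3) dx = log(8/27) + 1; the area of that piece is -1 + log(27/8).
∫[log(3/2),1] (2*exp(x) - 3) dx = -6 - 3*log(2) + 3*log(3) + 2*exp(1).
Total area = (-1 + log(27/8)) + (-6 - 3*log(2) + 3*log(3) + 2*exp(1)) = -7 - 6*log(2) + 2*exp(1) + 6*log(3).

-7 - 6*log(2) + 2*exp(1) + 6*log(3)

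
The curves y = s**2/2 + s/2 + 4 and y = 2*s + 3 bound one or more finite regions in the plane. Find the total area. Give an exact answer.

Set the curves equal: s**2/2 + s/2 + 4 = 2*s + 3, so s**2/2 - 3*s/2 + 1 = 0, which factors as (s - 2)*(s - 1)/2 = 0. The curves meet at s = 1, 2.
On [1, 2], y = 2*s + 3 is on top; that piece has area ∫[1,2] (-(s**2/2 - 3*s/2 + 1)) ds = 1/12.

1/12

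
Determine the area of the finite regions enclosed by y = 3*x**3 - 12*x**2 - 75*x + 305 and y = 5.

Set the curves equal: 3*x**3 - 12*x**2 - 75*x + 305 = 5, so 3*x**3 - 12*x**2 - 75*x + 300 = 0, which factors as 3*(x - 5)*(x - 4)*(x + 5) = 0. The curves meet at x = -5, 4, 5.
On [-5, 4], y = 3*x**3 - 12*x**2 - 75*x + 305 is on top; that piece has area ∫[-5,4] (3*x**3 - 12*x**2 - 75*x + 300) dx = 8019/4.
On [4, 5], y = 5 is on top; that piece has area ∫[4,5] (-(3*x**3 - 12*x**2 - 75*x + 300)) dx = 19/4.
Total enclosed area = 8019/4 + 19/4 = 4019/2.

4019/2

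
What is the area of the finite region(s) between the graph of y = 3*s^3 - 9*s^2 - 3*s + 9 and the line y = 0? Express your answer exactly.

The curve meets the s-axis where 3*s^3 - 9*s^2 - 3*s + 9 = 0, i.e. 3*(s - 3)*(s - 1)*(s + 1) = 0, at s = -1, 1, 3.
On [-1, 1] the curve lies above the axis; ∫[-1,1] (3*s^3 - 9*s^2 - 3*s + 9) ds = 12, giving area 12.
On [1, 3] the curve lies below the axis; ∫[1,3] (3*s^3 - 9*s^2 - 3*s + 9) ds = -12, giving area 12.
Total area = 12 + 12 = 24.

24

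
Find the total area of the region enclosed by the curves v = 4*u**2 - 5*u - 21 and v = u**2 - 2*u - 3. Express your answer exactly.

Set the curves equal: 4*u**2 - 5*u - 21 = u**2 - 2*u - 3, so 3*u**2 - 3*u - 18 = 0, which factors as 3*(u - 3)*(u + 2) = 0. The curves meet at u = -2, 3.
On [-2, 3], v = u**2 - 2*u - 3 is on top; that piece has area ∫[-2,3] (-(3*u**2 - 3*u - 18)) du = 125/2.

125/2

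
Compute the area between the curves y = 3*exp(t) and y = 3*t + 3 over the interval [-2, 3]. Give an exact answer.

-45/2 - 3*exp(-2) + 3*exp(3)

On [-2, 3], (3*exp(t)) - (3*t + 3) = -3*t + 3*exp(t) - 3 is ≥ 0 throughout, so the area is a single integral of |-3*t + 3*exp(t) - 3|.
∫[-2,3] (-3*t + 3*exp(t) - 3) dt = -45/2 - 3*exp(-2) + 3*exp(3).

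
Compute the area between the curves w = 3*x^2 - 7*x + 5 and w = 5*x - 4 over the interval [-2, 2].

56

The difference (3*x^2 - 7*x + 5) - (5*x - 4) = 3*x^2 - 12*x + 9 changes sign at x = 1 inside [-2, 2], so split the integral there.
∫[-2,1] (3*x^2 - 12*x + 9) dx = 54.
∫[1,2] (3*x^2 - 12*x + 9) dx = -2; the area of that piece is 2.
Total area = 54 + 2 = 56.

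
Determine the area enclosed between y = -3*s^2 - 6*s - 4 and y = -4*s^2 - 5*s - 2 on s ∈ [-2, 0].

The difference (-3*s^2 - 6*s - 4) - (-4*s^2 - 5*s - 2) = s^2 - s - 2 changes sign at s = -1 inside [-2, 0], so split the integral there.
∫[-2,-1] (s^2 - s - 2) ds = 11/6.
∫[-1,0] (s^2 - s - 2) ds = -7/6; the area of that piece is 7/6.
Total area = 11/6 + 7/6 = 3.

3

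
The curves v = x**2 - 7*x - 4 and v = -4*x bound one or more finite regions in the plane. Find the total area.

125/6

Set the curves equal: x**2 - 7*x - 4 = -4*x, so x**2 - 3*x - 4 = 0, which factors as (x - 4)*(x + 1) = 0. The curves meet at x = -1, 4.
On [-1, 4], v = -4*x is on top; that piece has area ∫[-1,4] (-(x**2 - 3*x - 4)) dx = 125/6.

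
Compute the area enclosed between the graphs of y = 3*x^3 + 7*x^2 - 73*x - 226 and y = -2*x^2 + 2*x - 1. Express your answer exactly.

1572

Set the curves equal: 3*x^3 + 7*x^2 - 73*x - 226 = -2*x^2 + 2*x - 1, so 3*x^3 + 9*x^2 - 75*x - 225 = 0, which factors as 3*(x - 5)*(x + 3)*(x + 5) = 0. The curves meet at x = -5, -3, 5.
On [-5, -3], y = 3*x^3 + 7*x^2 - 73*x - 226 is on top; that piece has area ∫[-5,-3] (3*x^3 + 9*x^2 - 75*x - 225) dx = 36.
On [-3, 5], y = -2*x^2 + 2*x - 1 is on top; that piece has area ∫[-3,5] (-(3*x^3 + 9*x^2 - 75*x - 225)) dx = 1536.
Total enclosed area = 36 + 1536 = 1572.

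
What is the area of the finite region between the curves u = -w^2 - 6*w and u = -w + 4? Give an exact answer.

9/2

Both boundary curves give u as a function of w, so integrate with respect to w. Setting them equal: -w^2 - 5*w - 4 = 0, i.e. -(w + 1)*(w + 4) = 0, so they meet at w = -4, -1.
For w in [-4, -1], u = -w^2 - 6*w is on the right; area = ∫[-4,-1] (-w^2 - 5*w - 4) dw = 9/2.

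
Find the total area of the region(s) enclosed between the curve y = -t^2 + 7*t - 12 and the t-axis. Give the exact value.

1/6

The curve meets the t-axis where -t^2 + 7*t - 12 = 0, i.e. -(t - 4)*(t - 3) = 0, at t = 3, 4.
On [3, 4] the curve lies above the axis; ∫[3,4] (-t^2 + 7*t - 12) dt = 1/6, giving area 1/6.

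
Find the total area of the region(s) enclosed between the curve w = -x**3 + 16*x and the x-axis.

128

The curve meets the x-axis where -x**3 + 16*x = 0, i.e. -x*(x - 4)*(x + 4) = 0, at x = -4, 0, 4.
On [-4, 0] the curve lies below the axis; ∫[-4,0] (-x**3 + 16*x) dx = -64, giving area 64.
On [0, 4] the curve lies above the axis; ∫[0,4] (-x**3 + 16*x) dx = 64, giving area 64.
Total area = 64 + 64 = 128.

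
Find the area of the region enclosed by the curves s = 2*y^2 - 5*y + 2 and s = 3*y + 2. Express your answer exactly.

64/3

Both boundary curves give s as a function of y, so integrate with respect to y. Setting them equal: 2*y^2 - 8*y = 0, i.e. 2*y*(y - 4) = 0, so they meet at y = 0, 4.
For y in [0, 4], s = 2*y^2 - 5*y + 2 is on the left; area = ∫[0,4] (-(2*y^2 - 8*y)) dy = 64/3.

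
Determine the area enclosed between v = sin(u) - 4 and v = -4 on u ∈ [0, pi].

On [0, pi], (sin(u) - 4) - (-4) = sin(u) is ≥ 0 throughout, so the area is a single integral of |sin(u)|.
∫[0,pi] (sin(u)) du = 2.

2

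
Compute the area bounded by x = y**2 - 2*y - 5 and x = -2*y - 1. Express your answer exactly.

Both boundary curves give x as a function of y, so integrate with respect to y. Setting them equal: y**2 - 4 = 0, i.e. (y - 2)*(y + 2) = 0, so they meet at y = -2, 2.
For y in [-2, 2], x = y**2 - 2*y - 5 is on the left; area = ∫[-2,2] (-(y**2 - 4)) dy = 32/3.

32/3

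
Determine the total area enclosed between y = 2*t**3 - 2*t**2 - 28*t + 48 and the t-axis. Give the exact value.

The curve meets the t-axis where 2*t**3 - 2*t**2 - 28*t + 48 = 0, i.e. 2*(t - 3)*(t - 2)*(t + 4) = 0, at t = -4, 2, 3.
On [-4, 2] the curve lies above the axis; ∫[-4,2] (2*t**3 - 2*t**2 - 28*t + 48) dt = 288, giving area 288.
On [2, 3] the curve lies below the axis; ∫[2,3] (2*t**3 - 2*t**2 - 28*t + 48) dt = -13/6, giving area 13/6.
Total area = 288 + 13/6 = 1741/6.

1741/6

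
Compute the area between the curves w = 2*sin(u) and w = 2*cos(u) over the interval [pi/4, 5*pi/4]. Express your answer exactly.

4*sqrt(2)

On [pi/4, 5*pi/4], (2*sin(u)) - (2*cos(u)) = 2*sin(u) - 2*cos(u) is ≥ 0 throughout, so the area is a single integral of |2*sin(u) - 2*cos(u)|.
∫[pi/4,5*pi/4] (2*sin(u) - 2*cos(u)) du = 4*sqrt(2).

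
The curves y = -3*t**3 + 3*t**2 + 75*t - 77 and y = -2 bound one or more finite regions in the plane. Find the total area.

Set the curves equal: -3*t**3 + 3*t**2 + 75*t - 77 = -2, so -3*t**3 + 3*t**2 + 75*t - 75 = 0, which factors as -3*(t - 5)*(t - 1)*(t + 5) = 0. The curves meet at t = -5, 1, 5.
On [-5, 1], y = -2 is on top; that piece has area ∫[-5,1] (-(-3*t**3 + 3*t**2 + 75*t - 75)) dt = 756.
On [1, 5], y = -3*t**3 + 3*t**2 + 75*t - 77 is on top; that piece has area ∫[1,5] (-3*t**3 + 3*t**2 + 75*t - 75) dt = 256.
Total enclosed area = 756 + 256 = 1012.

1012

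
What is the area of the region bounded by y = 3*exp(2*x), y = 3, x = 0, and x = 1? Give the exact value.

On [0, 1], (3*exp(2*x)) - (3) = 3*exp(2*x) - 3 is ≥ 0 throughout, so the area is a single integral of |3*exp(2*x) - 3|.
∫[0,1] (3*exp(2*x) - 3) dx = -9/2 + 3*exp(2)/2.

-9/2 + 3*exp(2)/2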